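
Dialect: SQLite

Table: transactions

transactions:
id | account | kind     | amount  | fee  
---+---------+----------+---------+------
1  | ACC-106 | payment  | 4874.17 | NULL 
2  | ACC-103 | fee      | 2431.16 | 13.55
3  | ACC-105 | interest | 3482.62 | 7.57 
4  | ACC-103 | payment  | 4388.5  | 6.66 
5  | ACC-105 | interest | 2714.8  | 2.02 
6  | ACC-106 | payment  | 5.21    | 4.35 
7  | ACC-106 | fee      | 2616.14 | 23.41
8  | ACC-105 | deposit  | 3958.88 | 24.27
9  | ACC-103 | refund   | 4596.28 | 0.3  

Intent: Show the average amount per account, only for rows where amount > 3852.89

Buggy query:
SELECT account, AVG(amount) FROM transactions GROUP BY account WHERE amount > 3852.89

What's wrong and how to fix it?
Bug: WHERE cannot follow GROUP BY

Fix: Place WHERE between FROM and GROUP BY

Corrected query:
SELECT account, AVG(amount) FROM transactions WHERE amount > 3852.89 GROUP BY account

Result:
account | AVG(amount)
--------+------------
ACC-103 | 4492.39    
ACC-105 | 3958.88    
ACC-106 | 4874.17    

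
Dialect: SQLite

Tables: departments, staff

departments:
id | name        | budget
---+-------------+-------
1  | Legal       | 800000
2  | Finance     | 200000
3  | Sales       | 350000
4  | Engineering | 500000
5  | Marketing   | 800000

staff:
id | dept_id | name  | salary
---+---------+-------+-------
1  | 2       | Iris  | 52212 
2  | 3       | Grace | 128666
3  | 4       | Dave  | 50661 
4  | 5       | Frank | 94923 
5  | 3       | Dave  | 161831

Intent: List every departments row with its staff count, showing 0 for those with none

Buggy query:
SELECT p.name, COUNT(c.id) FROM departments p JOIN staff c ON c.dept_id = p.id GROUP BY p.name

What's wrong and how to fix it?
Bug: An inner join excludes parents with zero children

Fix: Switch to LEFT JOIN to retain unmatched parent rows

Corrected query:
SELECT p.name, COUNT(c.id) FROM departments p LEFT JOIN staff c ON c.dept_id = p.id GROUP BY p.name

Result:
name        | COUNT(c.id)
------------+------------
Engineering | 1          
Finance     | 1          
Legal       | 0          
Marketing   | 1          
Sales       | 2          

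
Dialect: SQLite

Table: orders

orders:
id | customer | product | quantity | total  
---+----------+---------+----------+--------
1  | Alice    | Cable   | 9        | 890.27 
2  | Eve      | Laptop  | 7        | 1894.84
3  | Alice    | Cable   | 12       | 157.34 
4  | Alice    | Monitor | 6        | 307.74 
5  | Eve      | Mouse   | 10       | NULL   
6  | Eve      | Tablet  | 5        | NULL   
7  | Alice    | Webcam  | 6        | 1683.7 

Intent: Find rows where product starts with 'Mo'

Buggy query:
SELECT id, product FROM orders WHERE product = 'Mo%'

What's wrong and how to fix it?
Bug: Wildcards only work with LIKE; '=' treats '%' as a literal character

Fix: Use LIKE for wildcard pattern matching

Corrected query:
SELECT id, product FROM orders WHERE product LIKE 'Mo%'

Result:
id | product
---+--------
4  | Monitor
5  | Mouse  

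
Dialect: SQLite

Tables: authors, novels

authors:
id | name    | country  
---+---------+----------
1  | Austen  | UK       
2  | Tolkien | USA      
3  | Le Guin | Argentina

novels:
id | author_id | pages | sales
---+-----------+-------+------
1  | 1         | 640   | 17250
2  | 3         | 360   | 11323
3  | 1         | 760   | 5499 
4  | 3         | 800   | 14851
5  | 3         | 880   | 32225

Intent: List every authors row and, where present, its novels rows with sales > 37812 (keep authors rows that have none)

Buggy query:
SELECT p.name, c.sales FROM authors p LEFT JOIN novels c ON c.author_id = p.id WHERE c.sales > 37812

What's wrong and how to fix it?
Bug: A WHERE condition on the right-hand table after LEFT JOIN drops unmatched parents

Fix: Move the right-table condition into the ON clause so unmatched parents are kept

Corrected query:
SELECT p.name, c.sales FROM authors p LEFT JOIN novels c ON c.author_id = p.id AND c.sales > 37812

Result:
name    | sales
--------+------
Austen  | NULL 
Tolkien | NULL 
Le Guin | NULL 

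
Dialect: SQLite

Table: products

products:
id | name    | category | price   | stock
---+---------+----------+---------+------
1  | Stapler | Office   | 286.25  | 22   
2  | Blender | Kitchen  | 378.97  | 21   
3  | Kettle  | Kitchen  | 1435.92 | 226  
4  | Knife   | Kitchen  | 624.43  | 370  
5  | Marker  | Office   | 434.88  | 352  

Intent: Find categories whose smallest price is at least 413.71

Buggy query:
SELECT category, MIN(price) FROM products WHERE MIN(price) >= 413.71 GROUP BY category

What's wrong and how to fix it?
Bug: Aggregates like MIN are computed per group after WHERE runs

Fix: Replace WHERE with HAVING after the GROUP BY

Corrected query:
SELECT category, MIN(price) FROM products GROUP BY category HAVING MIN(price) >= 413.71

Result:
(no rows)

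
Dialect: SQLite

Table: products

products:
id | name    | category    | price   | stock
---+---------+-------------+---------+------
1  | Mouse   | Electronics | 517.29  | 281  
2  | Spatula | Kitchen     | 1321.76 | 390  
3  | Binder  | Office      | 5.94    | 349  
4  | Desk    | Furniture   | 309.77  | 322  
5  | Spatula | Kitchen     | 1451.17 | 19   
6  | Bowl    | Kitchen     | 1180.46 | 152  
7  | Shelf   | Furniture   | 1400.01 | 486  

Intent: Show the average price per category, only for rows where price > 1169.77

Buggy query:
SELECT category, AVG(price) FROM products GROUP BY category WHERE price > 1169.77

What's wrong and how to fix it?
Bug: WHERE cannot follow GROUP BY

Fix: Place WHERE between FROM and GROUP BY

Corrected query:
SELECT category, AVG(price) FROM products WHERE price > 1169.77 GROUP BY category

Result:
category  | AVG(price) 
----------+------------
Furniture | 1400.01    
Kitchen   | 1317.796667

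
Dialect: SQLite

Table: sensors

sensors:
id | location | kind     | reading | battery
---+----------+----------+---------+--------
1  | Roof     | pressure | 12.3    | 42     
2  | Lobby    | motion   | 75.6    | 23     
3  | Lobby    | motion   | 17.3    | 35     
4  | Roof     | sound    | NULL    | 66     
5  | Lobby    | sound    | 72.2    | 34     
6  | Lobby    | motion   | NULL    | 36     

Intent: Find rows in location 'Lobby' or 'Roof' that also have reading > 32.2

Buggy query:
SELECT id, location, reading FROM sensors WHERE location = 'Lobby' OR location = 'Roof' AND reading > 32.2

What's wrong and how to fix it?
Bug: AND binds tighter than OR, so this parses as location = 'Lobby' OR (location = 'Roof' AND reading > 32.2)

Fix: Add parentheses around the OR so the AND applies to both alternatives

Corrected query:
SELECT id, location, reading FROM sensors WHERE (location = 'Lobby' OR location = 'Roof') AND reading > 32.2

Result:
id | location | reading
---+----------+--------
2  | Lobby    | 75.6   
5  | Lobby    | 72.2   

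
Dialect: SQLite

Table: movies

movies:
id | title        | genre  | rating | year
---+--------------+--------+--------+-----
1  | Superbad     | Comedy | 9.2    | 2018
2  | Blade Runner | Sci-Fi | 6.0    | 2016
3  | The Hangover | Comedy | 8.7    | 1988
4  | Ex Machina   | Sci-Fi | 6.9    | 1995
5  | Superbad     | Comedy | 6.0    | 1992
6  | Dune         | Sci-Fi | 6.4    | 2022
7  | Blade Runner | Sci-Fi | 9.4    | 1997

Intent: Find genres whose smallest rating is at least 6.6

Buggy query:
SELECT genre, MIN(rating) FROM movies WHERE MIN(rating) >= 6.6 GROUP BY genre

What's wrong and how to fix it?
Bug: MIN() in WHERE is a misuse of aggregate

Fix: Replace WHERE with HAVING after the GROUP BY

Corrected query:
SELECT genre, MIN(rating) FROM movies GROUP BY genre HAVING MIN(rating) >= 6.6

Result:
(no rows)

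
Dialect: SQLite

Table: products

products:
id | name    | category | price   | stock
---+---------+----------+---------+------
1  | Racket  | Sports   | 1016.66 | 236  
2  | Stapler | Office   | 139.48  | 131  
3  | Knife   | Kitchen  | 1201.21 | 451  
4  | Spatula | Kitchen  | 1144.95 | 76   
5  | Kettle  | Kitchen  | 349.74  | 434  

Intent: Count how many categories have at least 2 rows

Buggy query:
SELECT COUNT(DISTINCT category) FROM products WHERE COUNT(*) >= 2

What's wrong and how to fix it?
Bug: WHERE filters individual rows, not groups, so a group-level COUNT is invalid there

Fix: Group first with HAVING COUNT(*) >= 2, then COUNT the resulting groups

Corrected query:
SELECT COUNT(*) FROM (SELECT category FROM products GROUP BY category HAVING COUNT(*) >= 2)

Result:
COUNT(*)
--------
1       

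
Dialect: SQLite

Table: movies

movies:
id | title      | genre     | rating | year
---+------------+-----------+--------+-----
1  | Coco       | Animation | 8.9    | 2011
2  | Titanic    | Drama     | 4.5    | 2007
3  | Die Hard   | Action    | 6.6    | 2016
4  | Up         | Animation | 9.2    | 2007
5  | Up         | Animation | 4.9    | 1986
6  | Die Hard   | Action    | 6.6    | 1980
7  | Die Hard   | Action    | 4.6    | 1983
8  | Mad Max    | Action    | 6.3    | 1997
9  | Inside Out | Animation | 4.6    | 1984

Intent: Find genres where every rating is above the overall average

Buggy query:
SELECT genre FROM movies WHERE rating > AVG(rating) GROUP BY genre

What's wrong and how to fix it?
Bug: WHERE evaluates per row before aggregation, so AVG() is unavailable

Fix: Use a subquery for AVG and a HAVING MIN(...) filter so the condition holds for every row in the group

Corrected query:
SELECT genre FROM movies GROUP BY genre HAVING MIN(rating) > (SELECT AVG(rating) FROM movies)

Result:
(no rows)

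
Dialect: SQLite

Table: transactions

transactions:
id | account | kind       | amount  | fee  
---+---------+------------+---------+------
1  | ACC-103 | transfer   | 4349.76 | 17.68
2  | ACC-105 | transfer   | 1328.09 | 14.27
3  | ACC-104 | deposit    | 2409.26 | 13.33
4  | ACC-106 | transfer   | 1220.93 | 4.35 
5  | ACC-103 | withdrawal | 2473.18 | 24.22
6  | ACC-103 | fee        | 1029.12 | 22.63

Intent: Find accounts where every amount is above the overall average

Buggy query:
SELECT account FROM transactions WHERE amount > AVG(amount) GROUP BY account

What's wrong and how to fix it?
Bug: WHERE evaluates per row before aggregation, so AVG() is unavailable

Fix: Use a subquery for AVG and a HAVING MIN(...) filter so the condition holds for every row in the group

Corrected query:
SELECT account FROM transactions GROUP BY account HAVING MIN(amount) > (SELECT AVG(amount) FROM transactions)

Result:
account
-------
ACC-104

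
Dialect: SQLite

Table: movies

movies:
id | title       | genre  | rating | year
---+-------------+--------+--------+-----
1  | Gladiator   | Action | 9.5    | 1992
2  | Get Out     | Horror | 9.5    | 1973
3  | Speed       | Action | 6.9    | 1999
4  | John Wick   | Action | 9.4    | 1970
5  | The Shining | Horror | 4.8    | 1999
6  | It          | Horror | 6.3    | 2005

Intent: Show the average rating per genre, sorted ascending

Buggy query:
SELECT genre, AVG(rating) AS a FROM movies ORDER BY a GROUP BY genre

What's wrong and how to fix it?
Bug: GROUP BY must precede ORDER BY

Fix: Move ORDER BY to the end, after GROUP BY

Corrected query:
SELECT genre, AVG(rating) AS a FROM movies GROUP BY genre ORDER BY a

Result:
genre  | a       
-------+---------
Horror | 6.866667
Action | 8.6     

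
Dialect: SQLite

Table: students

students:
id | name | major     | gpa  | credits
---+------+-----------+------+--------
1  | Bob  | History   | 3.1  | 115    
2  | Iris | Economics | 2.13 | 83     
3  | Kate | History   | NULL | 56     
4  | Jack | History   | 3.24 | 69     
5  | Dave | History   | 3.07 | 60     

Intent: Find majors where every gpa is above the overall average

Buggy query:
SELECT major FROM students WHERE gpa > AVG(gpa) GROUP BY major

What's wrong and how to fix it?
Bug: AVG() is an aggregate; it can't sit directly in WHERE

Fix: Compute the overall average in a scalar subquery and compare each group's MIN against it in HAVING

Corrected query:
SELECT major FROM students GROUP BY major HAVING MIN(gpa) > (SELECT AVG(gpa) FROM students)

Result:
major  
-------
History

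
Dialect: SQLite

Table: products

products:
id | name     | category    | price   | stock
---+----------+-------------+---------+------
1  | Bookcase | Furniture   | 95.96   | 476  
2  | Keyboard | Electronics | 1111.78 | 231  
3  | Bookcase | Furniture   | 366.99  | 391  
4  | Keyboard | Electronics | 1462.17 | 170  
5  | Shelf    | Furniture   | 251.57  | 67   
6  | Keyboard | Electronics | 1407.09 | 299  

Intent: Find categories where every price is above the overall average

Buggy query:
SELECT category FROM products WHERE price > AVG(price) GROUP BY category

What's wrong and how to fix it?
Bug: AVG() is an aggregate; it can't sit directly in WHERE

Fix: Use a subquery for AVG and a HAVING MIN(...) filter so the condition holds for every row in the group

Corrected query:
SELECT category FROM products GROUP BY category HAVING MIN(price) > (SELECT AVG(price) FROM products)

Result:
category   
-----------
Electronics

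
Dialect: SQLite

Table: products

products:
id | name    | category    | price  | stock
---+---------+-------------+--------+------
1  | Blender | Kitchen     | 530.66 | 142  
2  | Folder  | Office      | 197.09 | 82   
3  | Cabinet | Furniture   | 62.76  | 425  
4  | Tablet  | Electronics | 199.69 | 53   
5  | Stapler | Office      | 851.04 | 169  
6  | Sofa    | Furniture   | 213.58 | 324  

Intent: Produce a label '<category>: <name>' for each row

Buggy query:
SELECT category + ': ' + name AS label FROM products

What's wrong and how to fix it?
Bug: SQLite uses || for string concatenation; + coerces text to numbers (yielding 0)

Fix: Use the || operator for string concatenation

Corrected query:
SELECT category || ': ' || name AS label FROM products

Result:
label              
-------------------
Kitchen: Blender   
Office: Folder     
Furniture: Cabinet 
Electronics: Tablet
Office: Stapler    
Furniture: Sofa    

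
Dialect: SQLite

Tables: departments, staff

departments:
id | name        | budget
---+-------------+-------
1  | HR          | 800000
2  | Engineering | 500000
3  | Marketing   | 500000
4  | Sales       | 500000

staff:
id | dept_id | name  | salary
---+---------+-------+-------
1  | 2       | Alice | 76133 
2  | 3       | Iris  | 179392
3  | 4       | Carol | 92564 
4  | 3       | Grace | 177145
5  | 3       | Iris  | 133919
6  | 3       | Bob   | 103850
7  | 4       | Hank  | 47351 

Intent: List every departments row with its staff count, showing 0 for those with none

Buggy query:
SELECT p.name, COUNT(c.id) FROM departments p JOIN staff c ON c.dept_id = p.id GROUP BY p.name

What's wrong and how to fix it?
Bug: INNER JOIN drops departments rows that have no matching staff rows

Fix: Use LEFT JOIN so parents without children still appear (COUNT(c.id) gives 0)

Corrected query:
SELECT p.name, COUNT(c.id) FROM departments p LEFT JOIN staff c ON c.dept_id = p.id GROUP BY p.name

Result:
name        | COUNT(c.id)
------------+------------
Engineering | 1          
HR          | 0          
Marketing   | 4          
Sales       | 2          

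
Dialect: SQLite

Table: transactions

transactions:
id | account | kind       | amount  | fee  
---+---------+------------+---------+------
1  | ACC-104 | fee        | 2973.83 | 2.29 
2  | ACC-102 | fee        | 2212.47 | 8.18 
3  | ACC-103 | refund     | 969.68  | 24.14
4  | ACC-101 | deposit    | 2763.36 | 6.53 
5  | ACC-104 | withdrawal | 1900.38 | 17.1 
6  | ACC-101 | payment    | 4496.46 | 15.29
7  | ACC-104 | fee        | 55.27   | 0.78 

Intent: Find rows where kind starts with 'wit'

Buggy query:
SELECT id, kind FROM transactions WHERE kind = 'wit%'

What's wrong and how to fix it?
Bug: Wildcards only work with LIKE; '=' treats '%' as a literal character

Fix: Replace '=' with LIKE so 'wit%' is treated as a pattern

Corrected query:
SELECT id, kind FROM transactions WHERE kind LIKE 'wit%'

Result:
id | kind      
---+-----------
5  | withdrawal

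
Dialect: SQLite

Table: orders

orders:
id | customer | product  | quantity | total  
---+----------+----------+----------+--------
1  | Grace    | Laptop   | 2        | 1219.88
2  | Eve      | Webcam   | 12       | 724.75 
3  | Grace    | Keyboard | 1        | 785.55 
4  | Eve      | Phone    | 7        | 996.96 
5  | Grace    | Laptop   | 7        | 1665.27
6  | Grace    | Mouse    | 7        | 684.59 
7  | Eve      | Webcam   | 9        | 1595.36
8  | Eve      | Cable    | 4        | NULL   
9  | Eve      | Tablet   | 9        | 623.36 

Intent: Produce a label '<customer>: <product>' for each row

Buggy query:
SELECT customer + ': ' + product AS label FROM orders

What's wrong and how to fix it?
Bug: SQLite uses || for string concatenation; + coerces text to numbers (yielding 0)

Fix: Replace + with || to concatenate text

Corrected query:
SELECT customer || ': ' || product AS label FROM orders

Result:
label          
---------------
Grace: Laptop  
Eve: Webcam    
Grace: Keyboard
Eve: Phone     
Grace: Laptop  
Grace: Mouse   
Eve: Webcam    
Eve: Cable     
Eve: Tablet    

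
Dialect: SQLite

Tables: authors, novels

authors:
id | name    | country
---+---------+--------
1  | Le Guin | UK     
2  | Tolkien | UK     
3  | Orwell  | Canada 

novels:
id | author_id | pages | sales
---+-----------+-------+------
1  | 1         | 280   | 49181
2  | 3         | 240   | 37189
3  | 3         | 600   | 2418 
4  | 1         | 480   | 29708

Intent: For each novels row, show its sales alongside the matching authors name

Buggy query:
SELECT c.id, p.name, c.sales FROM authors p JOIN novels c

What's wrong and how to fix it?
Bug: JOIN with no ON clause produces a cartesian product; every novels row pairs with every authors row

Fix: Specify the join condition linking the foreign key to the parent id

Corrected query:
SELECT c.id, p.name, c.sales FROM authors p JOIN novels c ON c.author_id = p.id

Result:
id | name    | sales
---+---------+------
1  | Le Guin | 49181
2  | Orwell  | 37189
3  | Orwell  | 2418 
4  | Le Guin | 29708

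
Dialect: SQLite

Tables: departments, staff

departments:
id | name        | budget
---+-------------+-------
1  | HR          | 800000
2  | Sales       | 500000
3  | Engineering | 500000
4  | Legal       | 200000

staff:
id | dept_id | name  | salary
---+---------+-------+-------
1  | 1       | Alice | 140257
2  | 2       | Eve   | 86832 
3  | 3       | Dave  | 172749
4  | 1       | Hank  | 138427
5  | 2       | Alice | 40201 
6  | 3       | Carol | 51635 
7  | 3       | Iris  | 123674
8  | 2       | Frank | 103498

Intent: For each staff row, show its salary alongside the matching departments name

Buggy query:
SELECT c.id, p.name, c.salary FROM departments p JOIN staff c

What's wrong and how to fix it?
Bug: JOIN with no ON clause produces a cartesian product; every staff row pairs with every departments row

Fix: Specify the join condition linking the foreign key to the parent id

Corrected query:
SELECT c.id, p.name, c.salary FROM departments p JOIN staff c ON c.dept_id = p.id

Result:
id | name        | salary
---+-------------+-------
1  | HR          | 140257
2  | Sales       | 86832 
3  | Engineering | 172749
4  | HR          | 138427
5  | Sales       | 40201 
6  | Engineering | 51635 
7  | Engineering | 123674
8  | Sales       | 103498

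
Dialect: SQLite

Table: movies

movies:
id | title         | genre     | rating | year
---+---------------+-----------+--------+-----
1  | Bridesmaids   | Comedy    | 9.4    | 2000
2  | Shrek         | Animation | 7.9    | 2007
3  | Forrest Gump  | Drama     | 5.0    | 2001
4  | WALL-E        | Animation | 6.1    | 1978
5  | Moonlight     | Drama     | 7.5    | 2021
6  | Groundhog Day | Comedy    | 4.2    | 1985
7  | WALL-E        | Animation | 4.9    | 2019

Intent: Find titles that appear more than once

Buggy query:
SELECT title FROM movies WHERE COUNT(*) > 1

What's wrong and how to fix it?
Bug: WHERE can't reference COUNT(*); aggregates are computed after WHERE

Fix: GROUP BY title, then filter groups with HAVING COUNT(*) > 1

Corrected query:
SELECT title FROM movies GROUP BY title HAVING COUNT(*) > 1

Result:
title 
------
WALL-E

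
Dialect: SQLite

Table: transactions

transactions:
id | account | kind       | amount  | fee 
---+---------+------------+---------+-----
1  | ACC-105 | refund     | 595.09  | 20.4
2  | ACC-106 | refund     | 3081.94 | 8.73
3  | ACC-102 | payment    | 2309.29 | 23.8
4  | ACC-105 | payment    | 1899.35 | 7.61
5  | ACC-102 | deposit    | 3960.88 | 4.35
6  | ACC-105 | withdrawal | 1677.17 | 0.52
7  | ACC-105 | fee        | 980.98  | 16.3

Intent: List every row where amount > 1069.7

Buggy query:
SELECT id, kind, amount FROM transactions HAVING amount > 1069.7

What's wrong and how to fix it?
Bug: HAVING filters the output of aggregation, but this query has no GROUP BY and no aggregate functions, so SQLite rejects it (HAVING clause on a non-aggregate query); the condition here is per row

Fix: Use WHERE for row-level filtering

Corrected query:
SELECT id, kind, amount FROM transactions WHERE amount > 1069.7

Result:
id | kind       | amount 
---+------------+--------
2  | refund     | 3081.94
3  | payment    | 2309.29
4  | payment    | 1899.35
5  | deposit    | 3960.88
6  | withdrawal | 1677.17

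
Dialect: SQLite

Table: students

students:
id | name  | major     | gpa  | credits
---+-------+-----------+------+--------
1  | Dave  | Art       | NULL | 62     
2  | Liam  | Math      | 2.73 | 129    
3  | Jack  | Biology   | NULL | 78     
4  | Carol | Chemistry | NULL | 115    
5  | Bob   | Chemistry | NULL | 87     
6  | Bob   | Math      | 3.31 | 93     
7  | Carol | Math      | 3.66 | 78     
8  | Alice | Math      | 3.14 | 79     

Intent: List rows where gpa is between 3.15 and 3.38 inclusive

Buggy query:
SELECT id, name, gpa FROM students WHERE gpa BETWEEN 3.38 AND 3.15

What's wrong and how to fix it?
Bug: BETWEEN expects the lower bound first; with 3.38 AND 3.15 the range is empty

Fix: Write BETWEEN 3.15 AND 3.38

Corrected query:
SELECT id, name, gpa FROM students WHERE gpa BETWEEN 3.15 AND 3.38

Result:
id | name | gpa 
---+------+-----
6  | Bob  | 3.31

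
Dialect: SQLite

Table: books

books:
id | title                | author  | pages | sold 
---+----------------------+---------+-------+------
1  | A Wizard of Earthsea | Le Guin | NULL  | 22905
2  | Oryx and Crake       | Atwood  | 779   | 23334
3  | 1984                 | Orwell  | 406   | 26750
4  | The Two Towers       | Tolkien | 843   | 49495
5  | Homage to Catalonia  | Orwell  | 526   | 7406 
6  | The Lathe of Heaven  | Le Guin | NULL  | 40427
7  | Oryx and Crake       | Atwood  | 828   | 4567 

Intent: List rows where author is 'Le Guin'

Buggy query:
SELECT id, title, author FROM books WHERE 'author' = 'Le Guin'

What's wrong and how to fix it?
Bug: 'author' in single quotes is a string literal, not the column; the comparison is literal-vs-literal and never true

Fix: Remove the quotes around the column name (or use double quotes for an identifier)

Corrected query:
SELECT id, title, author FROM books WHERE author = 'Le Guin'

Result:
id | title                | author 
---+----------------------+--------
1  | A Wizard of Earthsea | Le Guin
6  | The Lathe of Heaven  | Le Guin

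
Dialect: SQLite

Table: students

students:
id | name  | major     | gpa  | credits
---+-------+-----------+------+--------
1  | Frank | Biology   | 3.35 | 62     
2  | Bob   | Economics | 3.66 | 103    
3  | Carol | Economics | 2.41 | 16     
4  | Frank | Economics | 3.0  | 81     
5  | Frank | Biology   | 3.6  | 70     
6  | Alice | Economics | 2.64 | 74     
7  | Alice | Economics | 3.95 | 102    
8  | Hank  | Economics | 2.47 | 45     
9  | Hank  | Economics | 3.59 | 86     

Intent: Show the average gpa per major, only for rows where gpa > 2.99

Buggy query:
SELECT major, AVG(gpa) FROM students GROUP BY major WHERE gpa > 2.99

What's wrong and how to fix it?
Bug: Row-level WHERE must come before GROUP BY in the clause order

Fix: Move the WHERE clause before GROUP BY

Corrected query:
SELECT major, AVG(gpa) FROM students WHERE gpa > 2.99 GROUP BY major

Result:
major     | AVG(gpa)
----------+---------
Biology   | 3.475   
Economics | 3.55    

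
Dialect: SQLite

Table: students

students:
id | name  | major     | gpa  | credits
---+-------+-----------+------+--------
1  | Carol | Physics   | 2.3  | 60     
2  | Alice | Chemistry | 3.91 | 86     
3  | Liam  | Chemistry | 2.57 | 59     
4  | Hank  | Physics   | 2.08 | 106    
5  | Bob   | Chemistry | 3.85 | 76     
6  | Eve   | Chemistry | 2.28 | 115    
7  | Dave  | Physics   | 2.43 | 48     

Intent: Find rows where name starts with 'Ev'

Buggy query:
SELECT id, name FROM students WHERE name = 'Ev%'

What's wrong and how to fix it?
Bug: '=' compares the literal string including the % character; pattern matching needs LIKE

Fix: Replace '=' with LIKE so 'Ev%' is treated as a pattern

Corrected query:
SELECT id, name FROM students WHERE name LIKE 'Ev%'

Result:
id | name
---+-----
6  | Eve 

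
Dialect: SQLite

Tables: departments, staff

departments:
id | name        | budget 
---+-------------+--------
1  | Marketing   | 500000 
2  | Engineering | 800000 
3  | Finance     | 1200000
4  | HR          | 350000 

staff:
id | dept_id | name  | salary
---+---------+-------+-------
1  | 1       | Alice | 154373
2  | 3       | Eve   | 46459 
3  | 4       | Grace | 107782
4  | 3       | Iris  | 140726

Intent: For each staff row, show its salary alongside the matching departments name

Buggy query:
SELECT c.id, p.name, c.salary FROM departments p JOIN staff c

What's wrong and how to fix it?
Bug: JOIN with no ON clause produces a cartesian product; every staff row pairs with every departments row

Fix: Add ON c.dept_id = p.id to the JOIN

Corrected query:
SELECT c.id, p.name, c.salary FROM departments p JOIN staff c ON c.dept_id = p.id

Result:
id | name      | salary
---+-----------+-------
1  | Marketing | 154373
2  | Finance   | 46459 
3  | HR        | 107782
4  | Finance   | 140726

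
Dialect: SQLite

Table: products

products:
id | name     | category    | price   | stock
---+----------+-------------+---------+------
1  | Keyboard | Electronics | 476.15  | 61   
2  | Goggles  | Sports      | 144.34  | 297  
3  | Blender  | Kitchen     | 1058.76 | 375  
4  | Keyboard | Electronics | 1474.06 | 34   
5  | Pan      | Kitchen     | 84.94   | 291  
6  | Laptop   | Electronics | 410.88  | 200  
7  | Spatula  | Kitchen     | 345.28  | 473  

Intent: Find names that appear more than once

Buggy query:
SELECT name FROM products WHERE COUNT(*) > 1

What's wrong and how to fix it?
Bug: WHERE can't reference COUNT(*); aggregates are computed after WHERE

Fix: Group first, then use HAVING for the count condition

Corrected query:
SELECT name FROM products GROUP BY name HAVING COUNT(*) > 1

Result:
name    
--------
Keyboard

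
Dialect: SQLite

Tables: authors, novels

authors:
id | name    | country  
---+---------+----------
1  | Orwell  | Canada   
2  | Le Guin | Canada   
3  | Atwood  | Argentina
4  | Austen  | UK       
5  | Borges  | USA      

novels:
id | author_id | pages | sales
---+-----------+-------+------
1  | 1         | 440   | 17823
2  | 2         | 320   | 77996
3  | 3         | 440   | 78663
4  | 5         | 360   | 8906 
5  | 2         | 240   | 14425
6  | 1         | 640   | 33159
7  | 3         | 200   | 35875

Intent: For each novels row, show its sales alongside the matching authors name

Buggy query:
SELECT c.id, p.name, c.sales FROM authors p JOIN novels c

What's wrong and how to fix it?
Bug: Missing join condition: each novels row is matched to all authors rows instead of just its own

Fix: Specify the join condition linking the foreign key to the parent id

Corrected query:
SELECT c.id, p.name, c.sales FROM authors p JOIN novels c ON c.author_id = p.id

Result:
id | name    | sales
---+---------+------
1  | Orwell  | 17823
2  | Le Guin | 77996
3  | Atwood  | 78663
4  | Borges  | 8906 
5  | Le Guin | 14425
6  | Orwell  | 33159
7  | Atwood  | 35875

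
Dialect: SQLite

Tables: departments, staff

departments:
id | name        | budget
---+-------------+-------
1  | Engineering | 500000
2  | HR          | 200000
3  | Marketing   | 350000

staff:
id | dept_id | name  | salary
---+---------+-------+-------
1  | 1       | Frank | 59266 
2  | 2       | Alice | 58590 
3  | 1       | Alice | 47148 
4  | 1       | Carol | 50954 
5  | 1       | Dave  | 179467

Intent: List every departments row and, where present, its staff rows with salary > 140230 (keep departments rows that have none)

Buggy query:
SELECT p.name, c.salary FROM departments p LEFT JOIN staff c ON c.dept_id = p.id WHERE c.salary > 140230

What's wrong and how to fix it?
Bug: Filtering c.salary in WHERE discards the NULL rows produced by LEFT JOIN, turning it into an inner join

Fix: Move the right-table condition into the ON clause so unmatched parents are kept

Corrected query:
SELECT p.name, c.salary FROM departments p LEFT JOIN staff c ON c.dept_id = p.id AND c.salary > 140230

Result:
name        | salary
------------+-------
Engineering | 179467
HR          | NULL  
Marketing   | NULL  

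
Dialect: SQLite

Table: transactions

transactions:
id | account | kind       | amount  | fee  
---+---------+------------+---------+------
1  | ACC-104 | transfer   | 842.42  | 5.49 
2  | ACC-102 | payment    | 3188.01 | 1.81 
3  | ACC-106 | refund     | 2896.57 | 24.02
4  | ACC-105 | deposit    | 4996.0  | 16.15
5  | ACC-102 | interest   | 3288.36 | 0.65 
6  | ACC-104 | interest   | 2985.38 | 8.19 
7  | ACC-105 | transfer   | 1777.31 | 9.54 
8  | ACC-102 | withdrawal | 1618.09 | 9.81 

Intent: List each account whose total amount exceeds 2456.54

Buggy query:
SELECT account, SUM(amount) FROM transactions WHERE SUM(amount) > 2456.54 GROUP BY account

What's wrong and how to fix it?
Bug: Aggregate functions cannot appear in a WHERE clause

Fix: Move the aggregate condition to a HAVING clause

Corrected query:
SELECT account, SUM(amount) FROM transactions GROUP BY account HAVING SUM(amount) > 2456.54

Result:
account | SUM(amount)
--------+------------
ACC-102 | 8094.46    
ACC-104 | 3827.8     
ACC-105 | 6773.31    
ACC-106 | 2896.57    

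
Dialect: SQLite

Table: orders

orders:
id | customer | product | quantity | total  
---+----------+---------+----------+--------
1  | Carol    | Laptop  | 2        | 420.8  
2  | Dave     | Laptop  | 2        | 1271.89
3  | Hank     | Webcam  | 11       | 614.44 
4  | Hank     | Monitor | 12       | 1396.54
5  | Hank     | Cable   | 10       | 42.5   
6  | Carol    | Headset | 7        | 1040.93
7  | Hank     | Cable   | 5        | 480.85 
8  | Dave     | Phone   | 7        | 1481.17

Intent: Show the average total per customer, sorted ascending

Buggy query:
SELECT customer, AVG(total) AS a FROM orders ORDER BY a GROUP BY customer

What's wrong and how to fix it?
Bug: GROUP BY must precede ORDER BY

Fix: Reorder: SELECT … FROM … GROUP BY … ORDER BY …

Corrected query:
SELECT customer, AVG(total) AS a FROM orders GROUP BY customer ORDER BY a

Result:
customer | a       
---------+---------
Hank     | 633.5825
Carol    | 730.865 
Dave     | 1376.53 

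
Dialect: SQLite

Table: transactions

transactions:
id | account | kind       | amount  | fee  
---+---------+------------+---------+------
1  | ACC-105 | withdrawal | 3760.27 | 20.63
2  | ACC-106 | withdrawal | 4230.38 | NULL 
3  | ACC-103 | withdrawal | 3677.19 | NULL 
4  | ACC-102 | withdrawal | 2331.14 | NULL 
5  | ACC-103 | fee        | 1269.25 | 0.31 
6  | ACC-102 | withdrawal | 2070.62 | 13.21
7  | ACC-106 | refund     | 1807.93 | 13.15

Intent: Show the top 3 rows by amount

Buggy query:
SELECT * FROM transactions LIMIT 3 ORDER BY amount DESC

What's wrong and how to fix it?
Bug: ORDER BY cannot follow LIMIT; LIMIT is the final clause

Fix: Sort with ORDER BY, then apply LIMIT

Corrected query:
SELECT * FROM transactions ORDER BY amount DESC LIMIT 3

Result:
id | account | kind       | amount  | fee  
---+---------+------------+---------+------
2  | ACC-106 | withdrawal | 4230.38 | NULL 
1  | ACC-105 | withdrawal | 3760.27 | 20.63
3  | ACC-103 | withdrawal | 3677.19 | NULL 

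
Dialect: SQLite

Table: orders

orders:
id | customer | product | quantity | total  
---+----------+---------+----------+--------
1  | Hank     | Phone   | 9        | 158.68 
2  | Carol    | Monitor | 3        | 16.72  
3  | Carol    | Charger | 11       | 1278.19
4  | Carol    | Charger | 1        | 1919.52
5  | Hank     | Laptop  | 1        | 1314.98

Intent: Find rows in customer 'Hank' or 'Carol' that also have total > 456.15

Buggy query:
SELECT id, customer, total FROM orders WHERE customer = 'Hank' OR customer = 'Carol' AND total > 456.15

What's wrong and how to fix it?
Bug: Without parentheses, AND is evaluated before OR, so the total filter only applies to the 'Carol' branch

Fix: Group the OR with parentheses (or use IN), then AND the threshold

Corrected query:
SELECT id, customer, total FROM orders WHERE (customer = 'Hank' OR customer = 'Carol') AND total > 456.15

Result:
id | customer | total  
---+----------+--------
3  | Carol    | 1278.19
4  | Carol    | 1919.52
5  | Hank     | 1314.98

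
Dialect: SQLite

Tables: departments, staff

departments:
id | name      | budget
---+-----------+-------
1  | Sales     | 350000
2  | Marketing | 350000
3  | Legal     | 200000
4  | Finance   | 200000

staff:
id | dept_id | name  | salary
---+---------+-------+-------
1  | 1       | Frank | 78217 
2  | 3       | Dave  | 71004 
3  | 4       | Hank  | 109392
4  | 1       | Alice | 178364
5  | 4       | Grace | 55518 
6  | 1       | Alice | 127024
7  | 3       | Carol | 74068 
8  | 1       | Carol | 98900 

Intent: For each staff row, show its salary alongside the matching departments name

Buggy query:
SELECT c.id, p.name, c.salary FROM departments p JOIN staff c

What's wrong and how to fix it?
Bug: JOIN with no ON clause produces a cartesian product; every staff row pairs with every departments row

Fix: Add ON c.dept_id = p.id to the JOIN

Corrected query:
SELECT c.id, p.name, c.salary FROM departments p JOIN staff c ON c.dept_id = p.id

Result:
id | name    | salary
---+---------+-------
1  | Sales   | 78217 
2  | Legal   | 71004 
3  | Finance | 109392
4  | Sales   | 178364
5  | Finance | 55518 
6  | Sales   | 127024
7  | Legal   | 74068 
8  | Sales   | 98900 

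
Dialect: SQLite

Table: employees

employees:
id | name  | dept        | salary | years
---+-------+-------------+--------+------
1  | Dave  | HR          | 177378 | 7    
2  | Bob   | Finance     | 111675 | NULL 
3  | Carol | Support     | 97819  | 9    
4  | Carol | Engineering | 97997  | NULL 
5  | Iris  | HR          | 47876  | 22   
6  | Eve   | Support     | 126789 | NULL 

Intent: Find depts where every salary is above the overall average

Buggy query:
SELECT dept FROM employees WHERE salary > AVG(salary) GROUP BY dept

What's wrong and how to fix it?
Bug: AVG() is an aggregate; it can't sit directly in WHERE

Fix: Use a subquery for AVG and a HAVING MIN(...) filter so the condition holds for every row in the group

Corrected query:
SELECT dept FROM employees GROUP BY dept HAVING MIN(salary) > (SELECT AVG(salary) FROM employees)

Result:
dept   
-------
Finance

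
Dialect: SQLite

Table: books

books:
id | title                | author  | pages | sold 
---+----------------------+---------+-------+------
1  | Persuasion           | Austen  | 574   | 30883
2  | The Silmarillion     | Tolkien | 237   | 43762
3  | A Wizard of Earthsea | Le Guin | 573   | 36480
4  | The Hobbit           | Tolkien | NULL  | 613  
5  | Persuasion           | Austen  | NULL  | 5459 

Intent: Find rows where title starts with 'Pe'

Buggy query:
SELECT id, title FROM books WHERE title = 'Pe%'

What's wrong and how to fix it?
Bug: Wildcards only work with LIKE; '=' treats '%' as a literal character

Fix: Use LIKE for wildcard pattern matching

Corrected query:
SELECT id, title FROM books WHERE title LIKE 'Pe%'

Result:
id | title     
---+-----------
1  | Persuasion
5  | Persuasion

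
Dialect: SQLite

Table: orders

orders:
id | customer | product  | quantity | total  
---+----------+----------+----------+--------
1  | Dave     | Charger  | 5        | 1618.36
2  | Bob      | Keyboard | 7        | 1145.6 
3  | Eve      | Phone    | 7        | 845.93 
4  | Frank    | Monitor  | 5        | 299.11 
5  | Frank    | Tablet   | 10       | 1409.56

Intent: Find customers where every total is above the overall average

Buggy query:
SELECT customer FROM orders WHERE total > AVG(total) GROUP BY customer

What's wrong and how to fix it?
Bug: AVG() is an aggregate; it can't sit directly in WHERE

Fix: Compute the overall average in a scalar subquery and compare each group's MIN against it in HAVING

Corrected query:
SELECT customer FROM orders GROUP BY customer HAVING MIN(total) > (SELECT AVG(total) FROM orders)

Result:
customer
--------
Bob     
Dave    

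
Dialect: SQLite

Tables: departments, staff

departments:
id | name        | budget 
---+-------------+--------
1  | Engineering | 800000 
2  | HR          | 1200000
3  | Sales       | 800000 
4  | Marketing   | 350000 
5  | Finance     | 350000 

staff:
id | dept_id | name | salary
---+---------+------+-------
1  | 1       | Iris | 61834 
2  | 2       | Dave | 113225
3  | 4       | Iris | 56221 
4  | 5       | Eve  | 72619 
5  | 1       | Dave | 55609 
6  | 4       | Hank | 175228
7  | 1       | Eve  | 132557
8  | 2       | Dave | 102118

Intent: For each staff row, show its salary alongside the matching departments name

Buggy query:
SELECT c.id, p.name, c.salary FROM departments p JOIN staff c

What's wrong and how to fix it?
Bug: JOIN with no ON clause produces a cartesian product; every staff row pairs with every departments row

Fix: Specify the join condition linking the foreign key to the parent id

Corrected query:
SELECT c.id, p.name, c.salary FROM departments p JOIN staff c ON c.dept_id = p.id

Result:
id | name        | salary
---+-------------+-------
1  | Engineering | 61834 
2  | HR          | 113225
3  | Marketing   | 56221 
4  | Finance     | 72619 
5  | Engineering | 55609 
6  | Marketing   | 175228
7  | Engineering | 132557
8  | HR          | 102118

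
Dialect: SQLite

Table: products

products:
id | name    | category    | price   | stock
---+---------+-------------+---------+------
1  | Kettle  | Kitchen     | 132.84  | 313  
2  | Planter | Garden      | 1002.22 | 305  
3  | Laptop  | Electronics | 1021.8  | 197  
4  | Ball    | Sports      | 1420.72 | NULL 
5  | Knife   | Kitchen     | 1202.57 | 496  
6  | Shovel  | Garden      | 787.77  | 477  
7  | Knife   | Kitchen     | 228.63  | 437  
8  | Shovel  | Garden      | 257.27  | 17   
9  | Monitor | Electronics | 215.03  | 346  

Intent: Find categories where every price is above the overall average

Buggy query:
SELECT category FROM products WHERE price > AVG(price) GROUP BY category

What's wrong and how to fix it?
Bug: AVG() is an aggregate; it can't sit directly in WHERE

Fix: Use a subquery for AVG and a HAVING MIN(...) filter so the condition holds for every row in the group

Corrected query:
SELECT category FROM products GROUP BY category HAVING MIN(price) > (SELECT AVG(price) FROM products)

Result:
category
--------
Sports  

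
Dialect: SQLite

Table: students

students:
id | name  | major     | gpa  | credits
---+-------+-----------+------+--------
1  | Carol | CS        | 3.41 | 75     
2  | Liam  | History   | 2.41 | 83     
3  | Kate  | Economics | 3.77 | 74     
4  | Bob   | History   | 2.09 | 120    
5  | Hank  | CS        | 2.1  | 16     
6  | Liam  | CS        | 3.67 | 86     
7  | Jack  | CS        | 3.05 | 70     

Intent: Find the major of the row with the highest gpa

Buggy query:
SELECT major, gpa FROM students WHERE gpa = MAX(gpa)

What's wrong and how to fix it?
Bug: WHERE is evaluated per row; an aggregate over the whole table isn't defined there

Fix: Wrap MAX in a scalar subquery so WHERE compares against a single value

Corrected query:
SELECT major, gpa FROM students WHERE gpa = (SELECT MAX(gpa) FROM students)

Result:
major     | gpa 
----------+-----
Economics | 3.77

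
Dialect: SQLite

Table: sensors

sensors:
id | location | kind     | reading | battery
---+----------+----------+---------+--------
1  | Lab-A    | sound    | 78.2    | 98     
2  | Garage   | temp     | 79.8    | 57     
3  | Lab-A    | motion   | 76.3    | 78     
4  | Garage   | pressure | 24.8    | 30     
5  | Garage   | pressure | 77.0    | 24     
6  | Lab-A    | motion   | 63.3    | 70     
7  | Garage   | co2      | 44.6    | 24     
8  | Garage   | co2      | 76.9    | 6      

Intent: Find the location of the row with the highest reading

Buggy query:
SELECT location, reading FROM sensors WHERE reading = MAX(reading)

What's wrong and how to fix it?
Bug: MAX(reading) is an aggregate and cannot be used directly in WHERE

Fix: Use a subquery: WHERE reading = (SELECT MAX(reading) FROM sensors)

Corrected query:
SELECT location, reading FROM sensors WHERE reading = (SELECT MAX(reading) FROM sensors)

Result:
location | reading
---------+--------
Garage   | 79.8   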